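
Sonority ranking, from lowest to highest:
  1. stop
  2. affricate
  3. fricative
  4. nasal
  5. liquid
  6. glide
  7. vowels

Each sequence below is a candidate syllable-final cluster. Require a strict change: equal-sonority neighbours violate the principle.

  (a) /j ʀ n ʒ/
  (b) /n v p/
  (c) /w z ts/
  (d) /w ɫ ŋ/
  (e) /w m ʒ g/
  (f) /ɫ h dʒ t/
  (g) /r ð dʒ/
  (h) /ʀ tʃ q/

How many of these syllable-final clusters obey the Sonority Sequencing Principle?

8

(a) sonority 6-5-4-3: well-formed.
(b) sonority 4-3-1: well-formed.
(c) sonority 6-3-2: well-formed.
(d) sonority 6-5-4: well-formed.
(e) sonority 6-4-3-1: well-formed.
(f) sonority 5-3-2-1: well-formed.
(g) sonority 5-3-2: well-formed.
(h) sonority 5-2-1: well-formed.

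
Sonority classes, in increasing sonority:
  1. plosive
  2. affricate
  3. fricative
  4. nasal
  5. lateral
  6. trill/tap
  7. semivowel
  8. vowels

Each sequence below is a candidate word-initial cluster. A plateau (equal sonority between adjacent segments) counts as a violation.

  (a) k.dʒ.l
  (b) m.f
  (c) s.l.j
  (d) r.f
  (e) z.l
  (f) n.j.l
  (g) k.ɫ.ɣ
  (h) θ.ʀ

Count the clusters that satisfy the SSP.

4

(a) sonority 1-2-5: well-formed.
(b) sonority 4-3: ill-formed.
(c) sonority 3-5-7: well-formed.
(d) sonority 6-3: ill-formed.
(e) sonority 3-5: well-formed.
(f) sonority 4-7-5: ill-formed.
(g) sonority 1-5-3: ill-formed.
(h) sonority 3-6: well-formed.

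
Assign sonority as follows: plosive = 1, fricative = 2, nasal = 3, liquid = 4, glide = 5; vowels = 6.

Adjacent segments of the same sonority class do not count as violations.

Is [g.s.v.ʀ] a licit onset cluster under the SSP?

/g/: plosive = 1.
/s/: fricative = 2.
/v/: fricative = 2.
/ʀ/: liquid = 4.
The profile 1-2-2-4 is non-decreasing (plateaus allowed), so the onset cluster satisfies the SSP.

yes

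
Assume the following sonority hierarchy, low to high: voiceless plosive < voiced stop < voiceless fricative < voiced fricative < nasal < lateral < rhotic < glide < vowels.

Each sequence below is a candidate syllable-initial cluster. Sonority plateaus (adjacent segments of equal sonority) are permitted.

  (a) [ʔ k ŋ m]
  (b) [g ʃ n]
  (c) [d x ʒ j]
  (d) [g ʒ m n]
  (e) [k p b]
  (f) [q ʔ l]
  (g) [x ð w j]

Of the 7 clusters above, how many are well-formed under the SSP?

7

(a) [ʔ k ŋ m]: profile 1-1-5-5 — obeys.
(b) [g ʃ n]: profile 2-3-5 — obeys.
(c) [d x ʒ j]: profile 2-3-4-8 — obeys.
(d) [g ʒ m n]: profile 2-4-5-5 — obeys.
(e) [k p b]: profile 1-1-2 — obeys.
(f) [q ʔ l]: profile 1-1-6 — obeys.
(g) [x ð w j]: profile 3-4-8-8 — obeys.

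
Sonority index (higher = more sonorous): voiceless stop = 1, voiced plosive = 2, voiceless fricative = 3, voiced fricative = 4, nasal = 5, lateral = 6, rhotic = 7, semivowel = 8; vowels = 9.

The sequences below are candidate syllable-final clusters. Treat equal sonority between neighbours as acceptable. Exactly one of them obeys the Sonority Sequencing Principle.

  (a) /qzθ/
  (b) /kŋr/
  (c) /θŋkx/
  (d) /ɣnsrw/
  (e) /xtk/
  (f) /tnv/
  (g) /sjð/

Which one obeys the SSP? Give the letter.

e

(a) sonority 1-4-3: ill-formed.
(b) sonority 1-5-7: ill-formed.
(c) sonority 3-5-1-3: ill-formed.
(d) sonority 4-5-3-7-8: ill-formed.
(e) sonority 3-1-1: well-formed.
(f) sonority 1-5-4: ill-formed.
(g) sonority 3-8-4: ill-formed.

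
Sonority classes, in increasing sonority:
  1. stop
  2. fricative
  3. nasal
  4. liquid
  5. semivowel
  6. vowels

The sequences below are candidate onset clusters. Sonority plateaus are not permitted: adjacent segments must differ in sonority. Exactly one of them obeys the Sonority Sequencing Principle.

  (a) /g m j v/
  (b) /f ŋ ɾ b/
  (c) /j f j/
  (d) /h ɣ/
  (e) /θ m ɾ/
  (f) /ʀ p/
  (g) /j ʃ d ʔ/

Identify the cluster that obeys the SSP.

e

(a) sonority 1-3-5-2: ill-formed.
(b) sonority 2-3-4-1: ill-formed.
(c) sonority 5-2-5: ill-formed.
(d) sonority 2-2: ill-formed.
(e) sonority 2-3-4: well-formed.
(f) sonority 4-1: ill-formed.
(g) sonority 5-2-1-1: ill-formed.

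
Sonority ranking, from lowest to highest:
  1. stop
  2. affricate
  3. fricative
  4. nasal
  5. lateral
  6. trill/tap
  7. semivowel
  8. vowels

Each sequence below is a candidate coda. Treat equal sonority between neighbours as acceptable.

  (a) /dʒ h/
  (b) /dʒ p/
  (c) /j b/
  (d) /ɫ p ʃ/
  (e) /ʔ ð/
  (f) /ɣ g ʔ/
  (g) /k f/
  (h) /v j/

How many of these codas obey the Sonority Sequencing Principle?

(a) /dʒ h/: profile 2-3 — violates.
(b) /dʒ p/: profile 2-1 — obeys.
(c) /j b/: profile 7-1 — obeys.
(d) /ɫ p ʃ/: profile 5-1-3 — violates.
(e) /ʔ ð/: profile 1-3 — violates.
(f) /ɣ g ʔ/: profile 3-1-1 — obeys.
(g) /k f/: profile 1-3 — violates.
(h) /v j/: profile 3-7 — violates.

3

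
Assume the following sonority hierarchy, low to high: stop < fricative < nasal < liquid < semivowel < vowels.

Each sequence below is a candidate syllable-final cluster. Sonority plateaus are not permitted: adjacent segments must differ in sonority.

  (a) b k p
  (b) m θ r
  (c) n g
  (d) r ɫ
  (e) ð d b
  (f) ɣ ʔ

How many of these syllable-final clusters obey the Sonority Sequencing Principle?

(a) 1-1-1 → violates
(b) 3-2-4 → violates
(c) 3-1 → obeys
(d) 4-4 → violates
(e) 2-1-1 → violates
(f) 2-1 → obeys

2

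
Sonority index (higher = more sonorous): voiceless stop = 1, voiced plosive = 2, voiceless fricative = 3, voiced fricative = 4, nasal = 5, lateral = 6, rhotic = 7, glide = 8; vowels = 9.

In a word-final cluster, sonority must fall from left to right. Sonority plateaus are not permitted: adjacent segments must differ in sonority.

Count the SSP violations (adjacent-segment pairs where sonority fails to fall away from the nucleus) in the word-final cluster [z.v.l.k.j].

/z/ is a voiced fricative (sonority 4).
/v/ is a voiced fricative (sonority 4).
/l/ is a lateral (sonority 6).
/k/ is a voiceless stop (sonority 1).
/j/ is a glide (sonority 8).
/z/→/v/: 4→4 (plateau) — violation.
/v/→/l/: 4→6 (does not fall) — violation.
/l/→/k/: 6→1 (falls) — ok.
/k/→/j/: 1→8 (does not fall) — violation.

3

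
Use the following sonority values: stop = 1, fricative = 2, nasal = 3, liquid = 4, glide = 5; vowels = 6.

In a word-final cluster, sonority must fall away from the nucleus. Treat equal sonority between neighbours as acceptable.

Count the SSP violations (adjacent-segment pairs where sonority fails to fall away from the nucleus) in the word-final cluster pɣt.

/p/ is a stop (sonority 1).
/ɣ/ is a fricative (sonority 2).
/t/ is a stop (sonority 1).
/p/→/ɣ/: 1→2 (does not fall) — violation.
/ɣ/→/t/: 2→1 (falls) — ok.

1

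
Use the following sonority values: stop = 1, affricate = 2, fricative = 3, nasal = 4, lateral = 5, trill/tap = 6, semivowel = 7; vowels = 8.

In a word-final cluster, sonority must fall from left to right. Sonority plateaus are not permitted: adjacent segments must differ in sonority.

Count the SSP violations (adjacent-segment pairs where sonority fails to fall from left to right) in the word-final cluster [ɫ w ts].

1

/ɫ/ — lateral, sonority 5.
/w/ — semivowel, sonority 7.
/ts/ — affricate, sonority 2.
/ɫ/→/w/: 5→7 (does not fall) — violation.
/w/→/ts/: 7→2 (falls) — ok.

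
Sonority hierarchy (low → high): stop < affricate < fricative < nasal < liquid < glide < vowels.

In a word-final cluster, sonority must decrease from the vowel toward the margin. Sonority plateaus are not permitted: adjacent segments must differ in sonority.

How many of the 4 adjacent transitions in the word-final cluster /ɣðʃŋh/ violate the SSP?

3

/ɣ/ — fricative, sonority 3.
/ð/ — fricative, sonority 3.
/ʃ/ — fricative, sonority 3.
/ŋ/ — nasal, sonority 4.
/h/ — fricative, sonority 3.
/ɣ/→/ð/: 3→3 (plateau) — violation.
/ð/→/ʃ/: 3→3 (plateau) — violation.
/ʃ/→/ŋ/: 3→4 (does not fall) — violation.
/ŋ/→/h/: 4→3 (falls) — ok.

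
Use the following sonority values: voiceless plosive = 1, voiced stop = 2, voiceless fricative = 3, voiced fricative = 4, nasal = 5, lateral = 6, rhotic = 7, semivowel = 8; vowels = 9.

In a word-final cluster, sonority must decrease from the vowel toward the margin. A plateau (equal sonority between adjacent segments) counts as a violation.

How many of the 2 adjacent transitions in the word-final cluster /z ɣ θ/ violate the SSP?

1

/z/: voiced fricative = 4.
/ɣ/: voiced fricative = 4.
/θ/: voiceless fricative = 3.
/z/→/ɣ/: 4→4 (plateau) — violation.
/ɣ/→/θ/: 4→3 (falls) — ok.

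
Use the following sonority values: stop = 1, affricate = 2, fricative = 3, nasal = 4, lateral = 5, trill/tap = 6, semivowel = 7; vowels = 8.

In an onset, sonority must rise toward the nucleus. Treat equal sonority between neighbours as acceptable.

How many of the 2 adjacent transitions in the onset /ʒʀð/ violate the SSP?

1

/ʒ/ is a fricative (sonority 3).
/ʀ/ is a trill/tap (sonority 6).
/ð/ is a fricative (sonority 3).
/ʒ/→/ʀ/: 3→6 (rises) — ok.
/ʀ/→/ð/: 6→3 (does not rise) — violation.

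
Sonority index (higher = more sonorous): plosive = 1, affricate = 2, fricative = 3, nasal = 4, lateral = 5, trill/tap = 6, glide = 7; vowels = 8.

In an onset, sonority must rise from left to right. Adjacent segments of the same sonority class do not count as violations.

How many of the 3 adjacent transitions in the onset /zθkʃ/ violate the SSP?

1

/z/: fricative = 3.
/θ/: fricative = 3.
/k/: plosive = 1.
/ʃ/: fricative = 3.
/z/→/θ/: 3→3 (plateau, allowed) — ok.
/θ/→/k/: 3→1 (does not rise) — violation.
/k/→/ʃ/: 1→3 (rises) — ok.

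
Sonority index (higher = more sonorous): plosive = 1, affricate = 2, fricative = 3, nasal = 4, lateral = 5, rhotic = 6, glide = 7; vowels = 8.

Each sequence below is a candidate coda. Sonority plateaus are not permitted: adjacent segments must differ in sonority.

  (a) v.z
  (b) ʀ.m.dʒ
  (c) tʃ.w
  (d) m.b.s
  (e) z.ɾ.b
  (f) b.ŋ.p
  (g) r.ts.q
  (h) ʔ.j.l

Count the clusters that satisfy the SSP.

2

(a) sonority 3-3: ill-formed.
(b) sonority 6-4-2: well-formed.
(c) sonority 2-7: ill-formed.
(d) sonority 4-1-3: ill-formed.
(e) sonority 3-6-1: ill-formed.
(f) sonority 1-4-1: ill-formed.
(g) sonority 6-2-1: well-formed.
(h) sonority 1-7-5: ill-formed.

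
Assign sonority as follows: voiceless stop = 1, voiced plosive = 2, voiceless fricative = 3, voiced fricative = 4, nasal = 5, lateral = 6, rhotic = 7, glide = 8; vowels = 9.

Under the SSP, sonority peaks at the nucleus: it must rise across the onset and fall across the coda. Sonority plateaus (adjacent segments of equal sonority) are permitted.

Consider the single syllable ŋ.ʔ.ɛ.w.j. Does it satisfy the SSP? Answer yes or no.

Onset: /ŋ/ is a nasal (sonority 5), /ʔ/ is a voiceless stop (sonority 1); then the nucleus /ɛ/ (sonority 9).
Onset profile 5-1-9 — does not rise throughout.
Coda: /w/ is a glide (sonority 8), /j/ is a glide (sonority 8).
Coda profile 9-8-8 — falls from the nucleus.

no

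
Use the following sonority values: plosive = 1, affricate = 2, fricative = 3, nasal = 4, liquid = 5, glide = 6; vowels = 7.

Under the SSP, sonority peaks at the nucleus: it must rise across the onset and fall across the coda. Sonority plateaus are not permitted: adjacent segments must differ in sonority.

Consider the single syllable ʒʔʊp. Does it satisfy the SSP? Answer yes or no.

Onset: /ʒ/ is a fricative (sonority 3), /ʔ/ is a plosive (sonority 1); then the nucleus /ʊ/ (sonority 7).
Onset profile 3-1-7 — does not strictly rise throughout.
Coda: /p/ is a plosive (sonority 1).
Coda profile 7-1 — falls from the nucleus.

no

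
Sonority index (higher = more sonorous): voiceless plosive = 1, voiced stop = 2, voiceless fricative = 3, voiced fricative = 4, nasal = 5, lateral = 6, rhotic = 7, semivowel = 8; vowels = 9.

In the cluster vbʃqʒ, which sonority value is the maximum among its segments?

4

/v/ — voiced fricative, sonority 4.
/b/ — voiced stop, sonority 2.
/ʃ/ — voiceless fricative, sonority 3.
/q/ — voiceless plosive, sonority 1.
/ʒ/ — voiced fricative, sonority 4.
The maximum is 4.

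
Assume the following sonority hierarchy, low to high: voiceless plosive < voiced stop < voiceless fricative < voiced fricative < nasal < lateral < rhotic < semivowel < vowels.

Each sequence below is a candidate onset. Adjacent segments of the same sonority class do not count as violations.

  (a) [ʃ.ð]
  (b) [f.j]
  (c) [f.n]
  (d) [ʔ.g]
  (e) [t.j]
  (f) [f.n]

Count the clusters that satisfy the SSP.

6

(a) 3-4 → obeys
(b) 3-8 → obeys
(c) 3-5 → obeys
(d) 1-2 → obeys
(e) 1-8 → obeys
(f) 3-5 → obeys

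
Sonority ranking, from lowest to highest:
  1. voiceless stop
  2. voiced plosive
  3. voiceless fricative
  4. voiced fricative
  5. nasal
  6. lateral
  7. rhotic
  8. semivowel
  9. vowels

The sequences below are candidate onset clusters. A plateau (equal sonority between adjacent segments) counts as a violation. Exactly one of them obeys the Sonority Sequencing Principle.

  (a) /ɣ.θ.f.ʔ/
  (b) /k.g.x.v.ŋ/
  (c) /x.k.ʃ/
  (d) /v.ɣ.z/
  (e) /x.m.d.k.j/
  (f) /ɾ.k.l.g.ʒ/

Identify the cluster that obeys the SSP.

(a) /ɣ.θ.f.ʔ/: profile 4-3-3-1 — violates.
(b) /k.g.x.v.ŋ/: profile 1-2-3-4-5 — obeys.
(c) /x.k.ʃ/: profile 3-1-3 — violates.
(d) /v.ɣ.z/: profile 4-4-4 — violates.
(e) /x.m.d.k.j/: profile 3-5-2-1-8 — violates.
(f) /ɾ.k.l.g.ʒ/: profile 7-1-6-2-4 — violates.

b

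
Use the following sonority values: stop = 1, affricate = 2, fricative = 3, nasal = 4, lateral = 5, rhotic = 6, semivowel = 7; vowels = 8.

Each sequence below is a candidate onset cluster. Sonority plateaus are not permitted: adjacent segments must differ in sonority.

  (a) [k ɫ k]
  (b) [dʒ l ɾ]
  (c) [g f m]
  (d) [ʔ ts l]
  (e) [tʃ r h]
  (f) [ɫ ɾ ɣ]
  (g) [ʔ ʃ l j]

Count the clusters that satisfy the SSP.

4

(a) 1-5-1 → violates
(b) 2-5-6 → obeys
(c) 1-3-4 → obeys
(d) 1-2-5 → obeys
(e) 2-6-3 → violates
(f) 5-6-3 → violates
(g) 1-3-5-7 → obeys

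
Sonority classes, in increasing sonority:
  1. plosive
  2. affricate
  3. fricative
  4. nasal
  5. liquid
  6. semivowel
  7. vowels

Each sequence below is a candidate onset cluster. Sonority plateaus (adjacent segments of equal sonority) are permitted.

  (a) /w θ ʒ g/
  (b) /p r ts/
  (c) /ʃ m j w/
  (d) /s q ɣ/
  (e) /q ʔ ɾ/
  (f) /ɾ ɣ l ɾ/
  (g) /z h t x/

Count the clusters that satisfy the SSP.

2

(a) sonority 6-3-3-1: ill-formed.
(b) sonority 1-5-2: ill-formed.
(c) sonority 3-4-6-6: well-formed.
(d) sonority 3-1-3: ill-formed.
(e) sonority 1-1-5: well-formed.
(f) sonority 5-3-5-5: ill-formed.
(g) sonority 3-3-1-3: ill-formed.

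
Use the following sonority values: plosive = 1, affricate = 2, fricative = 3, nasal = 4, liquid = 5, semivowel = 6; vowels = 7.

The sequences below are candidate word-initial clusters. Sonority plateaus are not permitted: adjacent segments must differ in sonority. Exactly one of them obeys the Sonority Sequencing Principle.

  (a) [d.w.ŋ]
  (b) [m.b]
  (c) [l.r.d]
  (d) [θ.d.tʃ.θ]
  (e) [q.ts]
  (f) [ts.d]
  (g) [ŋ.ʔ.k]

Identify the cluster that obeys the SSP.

e

(a) 1-6-4 → violates
(b) 4-1 → violates
(c) 5-5-1 → violates
(d) 3-1-2-3 → violates
(e) 1-2 → obeys
(f) 2-1 → violates
(g) 4-1-1 → violates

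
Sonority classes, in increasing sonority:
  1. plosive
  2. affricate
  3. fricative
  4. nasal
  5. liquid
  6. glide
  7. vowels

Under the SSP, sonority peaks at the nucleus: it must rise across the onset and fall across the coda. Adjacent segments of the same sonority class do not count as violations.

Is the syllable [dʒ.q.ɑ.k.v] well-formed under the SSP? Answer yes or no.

no

Onset: /dʒ/ is an affricate (sonority 2), /q/ is a plosive (sonority 1); then the nucleus /ɑ/ (sonority 7).
Onset profile 2-1-7 — does not rise throughout.
Coda: /k/ is a plosive (sonority 1), /v/ is a fricative (sonority 3).
Coda profile 7-1-3 — does not fall throughout.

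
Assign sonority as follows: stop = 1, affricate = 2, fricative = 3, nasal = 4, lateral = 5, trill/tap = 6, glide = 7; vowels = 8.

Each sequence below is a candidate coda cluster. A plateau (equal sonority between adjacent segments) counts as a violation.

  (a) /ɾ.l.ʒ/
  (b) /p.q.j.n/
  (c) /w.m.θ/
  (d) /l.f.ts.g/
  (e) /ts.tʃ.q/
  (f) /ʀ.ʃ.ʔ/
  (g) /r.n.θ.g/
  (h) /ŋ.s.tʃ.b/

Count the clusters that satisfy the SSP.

(a) 6-5-3 → obeys
(b) 1-1-7-4 → violates
(c) 7-4-3 → obeys
(d) 5-3-2-1 → obeys
(e) 2-2-1 → violates
(f) 6-3-1 → obeys
(g) 6-4-3-1 → obeys
(h) 4-3-2-1 → obeys

6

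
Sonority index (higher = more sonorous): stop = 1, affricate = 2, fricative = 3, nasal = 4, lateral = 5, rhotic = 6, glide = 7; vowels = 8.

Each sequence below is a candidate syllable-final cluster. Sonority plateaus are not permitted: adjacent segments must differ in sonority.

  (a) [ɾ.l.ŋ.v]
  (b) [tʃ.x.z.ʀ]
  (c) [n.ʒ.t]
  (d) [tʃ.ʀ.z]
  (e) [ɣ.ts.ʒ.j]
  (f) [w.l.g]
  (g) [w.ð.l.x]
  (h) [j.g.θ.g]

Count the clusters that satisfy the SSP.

(a) 6-5-4-3 → obeys
(b) 2-3-3-6 → violates
(c) 4-3-1 → obeys
(d) 2-6-3 → violates
(e) 3-2-3-7 → violates
(f) 7-5-1 → obeys
(g) 7-3-5-3 → violates
(h) 7-1-3-1 → violates

3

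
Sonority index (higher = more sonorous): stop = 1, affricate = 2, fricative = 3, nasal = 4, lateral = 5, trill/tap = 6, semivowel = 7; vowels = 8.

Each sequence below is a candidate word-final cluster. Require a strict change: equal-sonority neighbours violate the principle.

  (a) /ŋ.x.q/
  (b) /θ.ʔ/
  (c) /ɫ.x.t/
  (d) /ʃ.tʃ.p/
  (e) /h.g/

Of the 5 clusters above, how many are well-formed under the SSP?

(a) /ŋ.x.q/: profile 4-3-1 — obeys.
(b) /θ.ʔ/: profile 3-1 — obeys.
(c) /ɫ.x.t/: profile 5-3-1 — obeys.
(d) /ʃ.tʃ.p/: profile 3-2-1 — obeys.
(e) /h.g/: profile 3-1 — obeys.

5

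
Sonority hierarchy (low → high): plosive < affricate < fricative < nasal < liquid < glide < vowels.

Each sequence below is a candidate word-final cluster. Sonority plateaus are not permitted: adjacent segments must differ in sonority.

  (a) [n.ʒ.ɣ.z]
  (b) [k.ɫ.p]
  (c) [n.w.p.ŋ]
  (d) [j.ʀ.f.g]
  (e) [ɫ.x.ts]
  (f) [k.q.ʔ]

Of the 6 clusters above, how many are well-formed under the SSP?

(a) [n.ʒ.ɣ.z]: profile 4-3-3-3 — violates.
(b) [k.ɫ.p]: profile 1-5-1 — violates.
(c) [n.w.p.ŋ]: profile 4-6-1-4 — violates.
(d) [j.ʀ.f.g]: profile 6-5-3-1 — obeys.
(e) [ɫ.x.ts]: profile 5-3-2 — obeys.
(f) [k.q.ʔ]: profile 1-1-1 — violates.

2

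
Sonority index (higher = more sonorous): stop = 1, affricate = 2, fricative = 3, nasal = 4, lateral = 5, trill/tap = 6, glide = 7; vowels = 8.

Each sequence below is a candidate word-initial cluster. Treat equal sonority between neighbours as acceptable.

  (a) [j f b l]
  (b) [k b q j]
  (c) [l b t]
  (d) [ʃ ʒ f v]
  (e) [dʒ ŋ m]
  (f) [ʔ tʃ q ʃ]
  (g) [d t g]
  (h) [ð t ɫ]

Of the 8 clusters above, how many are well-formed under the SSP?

4

(a) sonority 7-3-1-5: ill-formed.
(b) sonority 1-1-1-7: well-formed.
(c) sonority 5-1-1: ill-formed.
(d) sonority 3-3-3-3: well-formed.
(e) sonority 2-4-4: well-formed.
(f) sonority 1-2-1-3: ill-formed.
(g) sonority 1-1-1: well-formed.
(h) sonority 3-1-5: ill-formed.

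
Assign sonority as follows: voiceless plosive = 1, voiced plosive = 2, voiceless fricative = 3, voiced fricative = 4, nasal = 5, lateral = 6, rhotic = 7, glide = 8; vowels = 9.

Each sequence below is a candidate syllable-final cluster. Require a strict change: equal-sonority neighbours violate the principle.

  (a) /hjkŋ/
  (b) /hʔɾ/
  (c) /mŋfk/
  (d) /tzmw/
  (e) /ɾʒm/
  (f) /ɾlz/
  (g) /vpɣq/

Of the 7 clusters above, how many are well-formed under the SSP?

(a) /hjkŋ/: profile 3-8-1-5 — violates.
(b) /hʔɾ/: profile 3-1-7 — violates.
(c) /mŋfk/: profile 5-5-3-1 — violates.
(d) /tzmw/: profile 1-4-5-8 — violates.
(e) /ɾʒm/: profile 7-4-5 — violates.
(f) /ɾlz/: profile 7-6-4 — obeys.
(g) /vpɣq/: profile 4-1-4-1 — violates.

1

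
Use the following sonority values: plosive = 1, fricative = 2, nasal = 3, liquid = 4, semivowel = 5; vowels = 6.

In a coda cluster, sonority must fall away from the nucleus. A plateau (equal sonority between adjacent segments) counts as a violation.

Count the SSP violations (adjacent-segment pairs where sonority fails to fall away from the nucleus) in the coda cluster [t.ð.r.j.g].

3

/t/ is a plosive (sonority 1).
/ð/ is a fricative (sonority 2).
/r/ is a liquid (sonority 4).
/j/ is a semivowel (sonority 5).
/g/ is a plosive (sonority 1).
/t/→/ð/: 1→2 (does not fall) — violation.
/ð/→/r/: 2→4 (does not fall) — violation.
/r/→/j/: 4→5 (does not fall) — violation.
/j/→/g/: 5→1 (falls) — ok.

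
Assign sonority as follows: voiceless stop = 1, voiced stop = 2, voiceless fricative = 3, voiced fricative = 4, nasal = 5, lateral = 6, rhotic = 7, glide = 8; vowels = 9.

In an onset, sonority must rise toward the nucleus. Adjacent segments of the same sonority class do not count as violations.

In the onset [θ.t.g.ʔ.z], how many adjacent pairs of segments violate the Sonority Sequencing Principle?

/θ/ is a voiceless fricative (sonority 3).
/t/ is a voiceless stop (sonority 1).
/g/ is a voiced stop (sonority 2).
/ʔ/ is a voiceless stop (sonority 1).
/z/ is a voiced fricative (sonority 4).
/θ/→/t/: 3→1 (does not rise) — violation.
/t/→/g/: 1→2 (rises) — ok.
/g/→/ʔ/: 2→1 (does not rise) — violation.
/ʔ/→/z/: 1→4 (rises) — ok.

2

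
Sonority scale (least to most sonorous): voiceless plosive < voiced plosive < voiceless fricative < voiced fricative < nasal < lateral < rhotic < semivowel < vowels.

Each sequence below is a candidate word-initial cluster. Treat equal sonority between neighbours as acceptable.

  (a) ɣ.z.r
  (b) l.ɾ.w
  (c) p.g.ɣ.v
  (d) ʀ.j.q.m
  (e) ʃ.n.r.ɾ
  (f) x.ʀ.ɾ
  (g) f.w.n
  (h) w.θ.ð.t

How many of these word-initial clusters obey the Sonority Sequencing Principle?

5

(a) 4-4-7 → obeys
(b) 6-7-8 → obeys
(c) 1-2-4-4 → obeys
(d) 7-8-1-5 → violates
(e) 3-5-7-7 → obeys
(f) 3-7-7 → obeys
(g) 3-8-5 → violates
(h) 8-3-4-1 → violates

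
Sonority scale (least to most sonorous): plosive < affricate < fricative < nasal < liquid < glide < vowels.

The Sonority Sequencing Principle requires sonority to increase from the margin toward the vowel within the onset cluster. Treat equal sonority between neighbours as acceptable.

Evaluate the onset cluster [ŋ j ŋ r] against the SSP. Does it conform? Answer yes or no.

/ŋ/ — nasal, sonority 4.
/j/ — glide, sonority 6.
/ŋ/ — nasal, sonority 4.
/r/ — liquid, sonority 5.
The profile is 4-6-4-5. Between /j/ (6) and /ŋ/ (4) sonority does not rise, so the cluster violates the SSP.

no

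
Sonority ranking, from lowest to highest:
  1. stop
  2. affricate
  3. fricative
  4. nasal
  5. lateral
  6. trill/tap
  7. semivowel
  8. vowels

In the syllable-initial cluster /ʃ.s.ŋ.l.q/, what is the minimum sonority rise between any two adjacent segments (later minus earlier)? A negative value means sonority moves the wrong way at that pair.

-4

/ʃ/ is a fricative (sonority 3).
/s/ is a fricative (sonority 3).
/ŋ/ is a nasal (sonority 4).
/l/ is a lateral (sonority 5).
/q/ is a stop (sonority 1).
/ʃ/→/s/: change +0.
/s/→/ŋ/: change +1.
/ŋ/→/l/: change +1.
/l/→/q/: change -4.
Minimum = -4.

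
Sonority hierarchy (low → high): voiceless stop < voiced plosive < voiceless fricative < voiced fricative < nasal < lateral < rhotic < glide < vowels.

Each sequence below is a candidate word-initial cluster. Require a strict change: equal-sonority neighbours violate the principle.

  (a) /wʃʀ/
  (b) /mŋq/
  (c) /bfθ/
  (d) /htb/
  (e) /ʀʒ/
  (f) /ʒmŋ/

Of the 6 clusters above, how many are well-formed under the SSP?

0

(a) sonority 8-3-7: ill-formed.
(b) sonority 5-5-1: ill-formed.
(c) sonority 2-3-3: ill-formed.
(d) sonority 3-1-2: ill-formed.
(e) sonority 7-4: ill-formed.
(f) sonority 4-5-5: ill-formed.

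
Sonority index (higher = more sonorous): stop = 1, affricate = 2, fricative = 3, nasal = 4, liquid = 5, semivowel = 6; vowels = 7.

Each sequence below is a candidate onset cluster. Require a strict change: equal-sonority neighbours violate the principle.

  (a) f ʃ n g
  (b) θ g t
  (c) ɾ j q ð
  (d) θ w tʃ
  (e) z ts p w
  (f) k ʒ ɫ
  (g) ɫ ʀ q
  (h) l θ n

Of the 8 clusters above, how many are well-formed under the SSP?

(a) 3-3-4-1 → violates
(b) 3-1-1 → violates
(c) 5-6-1-3 → violates
(d) 3-6-2 → violates
(e) 3-2-1-6 → violates
(f) 1-3-5 → obeys
(g) 5-5-1 → violates
(h) 5-3-4 → violates

1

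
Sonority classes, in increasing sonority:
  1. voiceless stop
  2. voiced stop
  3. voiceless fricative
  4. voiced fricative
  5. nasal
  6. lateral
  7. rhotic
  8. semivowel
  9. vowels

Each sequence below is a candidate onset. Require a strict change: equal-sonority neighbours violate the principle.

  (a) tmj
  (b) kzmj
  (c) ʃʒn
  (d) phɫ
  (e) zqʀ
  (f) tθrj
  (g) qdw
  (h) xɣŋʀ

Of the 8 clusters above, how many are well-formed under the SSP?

(a) tmj: profile 1-5-8 — obeys.
(b) kzmj: profile 1-4-5-8 — obeys.
(c) ʃʒn: profile 3-4-5 — obeys.
(d) phɫ: profile 1-3-6 — obeys.
(e) zqʀ: profile 4-1-7 — violates.
(f) tθrj: profile 1-3-7-8 — obeys.
(g) qdw: profile 1-2-8 — obeys.
(h) xɣŋʀ: profile 3-4-5-7 — obeys.

7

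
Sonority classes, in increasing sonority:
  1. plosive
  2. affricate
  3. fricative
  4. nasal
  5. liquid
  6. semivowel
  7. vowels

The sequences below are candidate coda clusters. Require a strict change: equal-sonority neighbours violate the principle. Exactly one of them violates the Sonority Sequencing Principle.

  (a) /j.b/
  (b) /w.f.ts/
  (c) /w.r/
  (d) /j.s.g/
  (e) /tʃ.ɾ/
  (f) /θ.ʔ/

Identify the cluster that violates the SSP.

e

(a) /j.b/: profile 6-1 — obeys.
(b) /w.f.ts/: profile 6-3-2 — obeys.
(c) /w.r/: profile 6-5 — obeys.
(d) /j.s.g/: profile 6-3-1 — obeys.
(e) /tʃ.ɾ/: profile 2-5 — violates.
(f) /θ.ʔ/: profile 3-1 — obeys.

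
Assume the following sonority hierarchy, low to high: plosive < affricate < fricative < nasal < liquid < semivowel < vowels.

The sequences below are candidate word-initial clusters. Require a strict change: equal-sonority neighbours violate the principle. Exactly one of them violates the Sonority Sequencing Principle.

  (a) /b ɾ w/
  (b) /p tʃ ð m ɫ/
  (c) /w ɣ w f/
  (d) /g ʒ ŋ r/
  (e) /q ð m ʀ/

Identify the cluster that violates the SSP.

(a) sonority 1-5-6: well-formed.
(b) sonority 1-2-3-4-5: well-formed.
(c) sonority 6-3-6-3: ill-formed.
(d) sonority 1-3-4-5: well-formed.
(e) sonority 1-3-4-5: well-formed.

c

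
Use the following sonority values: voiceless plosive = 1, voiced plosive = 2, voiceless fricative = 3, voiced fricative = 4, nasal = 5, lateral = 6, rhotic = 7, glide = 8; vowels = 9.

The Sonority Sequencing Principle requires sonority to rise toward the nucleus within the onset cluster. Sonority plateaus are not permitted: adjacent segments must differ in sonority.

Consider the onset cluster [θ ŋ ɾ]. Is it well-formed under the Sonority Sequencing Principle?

/θ/ is a voiceless fricative (sonority 3).
/ŋ/ is a nasal (sonority 5).
/ɾ/ is a rhotic (sonority 7).
The profile 3-5-7 strictly rises, so the onset cluster satisfies the SSP.

yes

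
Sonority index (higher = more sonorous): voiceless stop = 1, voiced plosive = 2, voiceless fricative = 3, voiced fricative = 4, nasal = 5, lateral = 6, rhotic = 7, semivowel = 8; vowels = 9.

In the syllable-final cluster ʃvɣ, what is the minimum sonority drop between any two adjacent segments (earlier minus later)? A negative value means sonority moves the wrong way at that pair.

/ʃ/ — voiceless fricative, sonority 3.
/v/ — voiced fricative, sonority 4.
/ɣ/ — voiced fricative, sonority 4.
/ʃ/→/v/: change -1.
/v/→/ɣ/: change +0.
Minimum = -1.

-1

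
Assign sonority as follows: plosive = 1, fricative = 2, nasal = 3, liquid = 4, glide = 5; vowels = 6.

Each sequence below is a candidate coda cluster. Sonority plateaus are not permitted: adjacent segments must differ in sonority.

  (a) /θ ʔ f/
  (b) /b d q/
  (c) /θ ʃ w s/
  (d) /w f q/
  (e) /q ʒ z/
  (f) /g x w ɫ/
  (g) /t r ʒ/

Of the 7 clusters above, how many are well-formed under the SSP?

1

(a) sonority 2-1-2: ill-formed.
(b) sonority 1-1-1: ill-formed.
(c) sonority 2-2-5-2: ill-formed.
(d) sonority 5-2-1: well-formed.
(e) sonority 1-2-2: ill-formed.
(f) sonority 1-2-5-4: ill-formed.
(g) sonority 1-4-2: ill-formed.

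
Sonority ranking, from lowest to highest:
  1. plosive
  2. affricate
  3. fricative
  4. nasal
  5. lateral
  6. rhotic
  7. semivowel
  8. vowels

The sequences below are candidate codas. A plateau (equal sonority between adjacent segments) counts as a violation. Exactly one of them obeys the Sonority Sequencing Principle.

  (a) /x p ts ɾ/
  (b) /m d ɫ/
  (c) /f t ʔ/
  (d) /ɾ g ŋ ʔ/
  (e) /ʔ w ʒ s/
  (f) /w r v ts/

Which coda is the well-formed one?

f

(a) /x p ts ɾ/: profile 3-1-2-6 — violates.
(b) /m d ɫ/: profile 4-1-5 — violates.
(c) /f t ʔ/: profile 3-1-1 — violates.
(d) /ɾ g ŋ ʔ/: profile 6-1-4-1 — violates.
(e) /ʔ w ʒ s/: profile 1-7-3-3 — violates.
(f) /w r v ts/: profile 7-6-3-2 — obeys.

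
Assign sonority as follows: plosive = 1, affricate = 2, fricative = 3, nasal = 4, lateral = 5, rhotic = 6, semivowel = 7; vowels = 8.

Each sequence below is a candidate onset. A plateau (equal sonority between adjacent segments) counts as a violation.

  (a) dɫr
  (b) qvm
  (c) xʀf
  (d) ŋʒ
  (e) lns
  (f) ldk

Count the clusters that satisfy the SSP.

2

(a) dɫr: profile 1-5-6 — obeys.
(b) qvm: profile 1-3-4 — obeys.
(c) xʀf: profile 3-6-3 — violates.
(d) ŋʒ: profile 4-3 — violates.
(e) lns: profile 5-4-3 — violates.
(f) ldk: profile 5-1-1 — violates.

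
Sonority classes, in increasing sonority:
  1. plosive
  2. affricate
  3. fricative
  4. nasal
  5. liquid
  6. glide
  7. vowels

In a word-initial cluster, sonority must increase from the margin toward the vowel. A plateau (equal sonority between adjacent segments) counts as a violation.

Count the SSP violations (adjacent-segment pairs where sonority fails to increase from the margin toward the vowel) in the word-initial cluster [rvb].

/r/ is a liquid (sonority 5).
/v/ is a fricative (sonority 3).
/b/ is a plosive (sonority 1).
/r/→/v/: 5→3 (does not rise) — violation.
/v/→/b/: 3→1 (does not rise) — violation.

2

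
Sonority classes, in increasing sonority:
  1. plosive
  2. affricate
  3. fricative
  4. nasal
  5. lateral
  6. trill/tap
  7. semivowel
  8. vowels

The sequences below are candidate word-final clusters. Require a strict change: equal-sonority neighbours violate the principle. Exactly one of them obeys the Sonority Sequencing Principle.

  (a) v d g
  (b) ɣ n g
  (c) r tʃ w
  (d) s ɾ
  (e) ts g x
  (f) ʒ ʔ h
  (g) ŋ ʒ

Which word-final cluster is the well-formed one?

(a) 3-1-1 → violates
(b) 3-4-1 → violates
(c) 6-2-7 → violates
(d) 3-6 → violates
(e) 2-1-3 → violates
(f) 3-1-3 → violates
(g) 4-3 → obeys

g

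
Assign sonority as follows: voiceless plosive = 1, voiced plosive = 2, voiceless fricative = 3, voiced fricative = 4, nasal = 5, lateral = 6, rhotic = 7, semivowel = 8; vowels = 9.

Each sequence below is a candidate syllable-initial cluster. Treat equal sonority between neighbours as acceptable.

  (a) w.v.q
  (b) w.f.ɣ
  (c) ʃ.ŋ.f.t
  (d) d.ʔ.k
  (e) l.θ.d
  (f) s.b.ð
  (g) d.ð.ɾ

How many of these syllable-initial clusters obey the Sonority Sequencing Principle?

(a) sonority 8-4-1: ill-formed.
(b) sonority 8-3-4: ill-formed.
(c) sonority 3-5-3-1: ill-formed.
(d) sonority 2-1-1: ill-formed.
(e) sonority 6-3-2: ill-formed.
(f) sonority 3-2-4: ill-formed.
(g) sonority 2-4-7: well-formed.

1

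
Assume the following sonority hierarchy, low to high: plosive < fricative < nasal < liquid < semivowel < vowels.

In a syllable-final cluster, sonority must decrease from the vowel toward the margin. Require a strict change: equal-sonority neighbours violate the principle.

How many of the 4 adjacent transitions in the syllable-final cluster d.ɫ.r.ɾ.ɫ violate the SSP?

4

/d/: plosive = 1.
/ɫ/: liquid = 4.
/r/: liquid = 4.
/ɾ/: liquid = 4.
/ɫ/: liquid = 4.
/d/→/ɫ/: 1→4 (does not fall) — violation.
/ɫ/→/r/: 4→4 (plateau) — violation.
/r/→/ɾ/: 4→4 (plateau) — violation.
/ɾ/→/ɫ/: 4→4 (plateau) — violation.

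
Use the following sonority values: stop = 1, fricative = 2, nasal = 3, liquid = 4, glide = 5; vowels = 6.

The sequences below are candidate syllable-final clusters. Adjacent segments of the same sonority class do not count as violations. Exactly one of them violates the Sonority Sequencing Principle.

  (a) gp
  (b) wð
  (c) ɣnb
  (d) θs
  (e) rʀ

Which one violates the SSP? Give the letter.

(a) sonority 1-1: well-formed.
(b) sonority 5-2: well-formed.
(c) sonority 2-3-1: ill-formed.
(d) sonority 2-2: well-formed.
(e) sonority 4-4: well-formed.

c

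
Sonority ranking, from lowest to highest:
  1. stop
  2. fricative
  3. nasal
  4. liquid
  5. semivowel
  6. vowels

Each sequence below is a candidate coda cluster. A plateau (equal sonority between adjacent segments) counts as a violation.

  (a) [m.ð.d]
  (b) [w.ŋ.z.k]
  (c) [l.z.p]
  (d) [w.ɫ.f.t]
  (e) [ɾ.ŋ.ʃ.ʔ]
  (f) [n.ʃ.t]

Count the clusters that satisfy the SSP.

6

(a) sonority 3-2-1: well-formed.
(b) sonority 5-3-2-1: well-formed.
(c) sonority 4-2-1: well-formed.
(d) sonority 5-4-2-1: well-formed.
(e) sonority 4-3-2-1: well-formed.
(f) sonority 3-2-1: well-formed.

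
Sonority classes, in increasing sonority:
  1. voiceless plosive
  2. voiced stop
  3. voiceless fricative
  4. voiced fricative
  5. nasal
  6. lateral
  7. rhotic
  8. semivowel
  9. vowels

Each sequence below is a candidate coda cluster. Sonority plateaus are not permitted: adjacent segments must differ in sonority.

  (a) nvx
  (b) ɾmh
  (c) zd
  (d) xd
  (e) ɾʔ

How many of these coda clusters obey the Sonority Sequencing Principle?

5

(a) sonority 5-4-3: well-formed.
(b) sonority 7-5-3: well-formed.
(c) sonority 4-2: well-formed.
(d) sonority 3-2: well-formed.
(e) sonority 7-1: well-formed.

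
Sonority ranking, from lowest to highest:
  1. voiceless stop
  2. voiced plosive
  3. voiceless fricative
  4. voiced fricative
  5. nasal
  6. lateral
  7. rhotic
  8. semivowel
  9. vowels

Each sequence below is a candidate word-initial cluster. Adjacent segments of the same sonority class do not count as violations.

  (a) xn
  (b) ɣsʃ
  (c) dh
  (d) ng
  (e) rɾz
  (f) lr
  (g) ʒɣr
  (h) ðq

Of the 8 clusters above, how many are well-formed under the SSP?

4

(a) 3-5 → obeys
(b) 4-3-3 → violates
(c) 2-3 → obeys
(d) 5-2 → violates
(e) 7-7-4 → violates
(f) 6-7 → obeys
(g) 4-4-7 → obeys
(h) 4-1 → violates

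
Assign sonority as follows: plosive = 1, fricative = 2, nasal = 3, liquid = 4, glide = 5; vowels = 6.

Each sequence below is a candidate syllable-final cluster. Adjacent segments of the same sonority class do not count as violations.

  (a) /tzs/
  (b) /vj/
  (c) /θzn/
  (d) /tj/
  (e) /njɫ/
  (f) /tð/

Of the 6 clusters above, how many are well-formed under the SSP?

0

(a) 1-2-2 → violates
(b) 2-5 → violates
(c) 2-2-3 → violates
(d) 1-5 → violates
(e) 3-5-4 → violates
(f) 1-2 → violates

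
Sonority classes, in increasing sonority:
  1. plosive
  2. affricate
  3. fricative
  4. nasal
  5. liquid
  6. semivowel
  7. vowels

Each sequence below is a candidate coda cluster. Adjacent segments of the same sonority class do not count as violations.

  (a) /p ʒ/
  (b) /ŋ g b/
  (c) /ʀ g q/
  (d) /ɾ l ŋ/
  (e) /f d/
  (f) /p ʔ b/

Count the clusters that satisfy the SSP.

(a) sonority 1-3: ill-formed.
(b) sonority 4-1-1: well-formed.
(c) sonority 5-1-1: well-formed.
(d) sonority 5-5-4: well-formed.
(e) sonority 3-1: well-formed.
(f) sonority 1-1-1: well-formed.

5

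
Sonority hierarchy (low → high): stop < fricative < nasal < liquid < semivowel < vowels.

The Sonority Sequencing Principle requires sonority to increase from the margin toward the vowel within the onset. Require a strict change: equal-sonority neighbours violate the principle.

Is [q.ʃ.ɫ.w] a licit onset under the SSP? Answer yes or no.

/q/ is a stop (sonority 1).
/ʃ/ is a fricative (sonority 2).
/ɫ/ is a liquid (sonority 4).
/w/ is a semivowel (sonority 5).
The profile 1-2-4-5 strictly rises, so the onset satisfies the SSP.

yes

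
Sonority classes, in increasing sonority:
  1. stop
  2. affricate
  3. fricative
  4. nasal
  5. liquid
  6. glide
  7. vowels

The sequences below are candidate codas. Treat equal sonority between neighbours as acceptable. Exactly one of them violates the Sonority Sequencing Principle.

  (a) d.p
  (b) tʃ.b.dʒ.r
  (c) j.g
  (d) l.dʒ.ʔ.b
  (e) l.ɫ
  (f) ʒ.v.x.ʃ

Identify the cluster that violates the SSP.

(a) 1-1 → obeys
(b) 2-1-2-5 → violates
(c) 6-1 → obeys
(d) 5-2-1-1 → obeys
(e) 5-5 → obeys
(f) 3-3-3-3 → obeys

b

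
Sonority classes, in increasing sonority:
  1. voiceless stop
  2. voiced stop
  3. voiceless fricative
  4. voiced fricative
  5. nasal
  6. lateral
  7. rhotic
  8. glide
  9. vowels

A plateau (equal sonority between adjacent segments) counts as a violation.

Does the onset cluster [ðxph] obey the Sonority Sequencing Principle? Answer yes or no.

/ð/ — voiced fricative, sonority 4.
/x/ — voiceless fricative, sonority 3.
/p/ — voiceless stop, sonority 1.
/h/ — voiceless fricative, sonority 3.
The profile is 4-3-1-3. Between /ð/ (4) and /x/ (3) sonority does not rise, so the cluster violates the SSP.

no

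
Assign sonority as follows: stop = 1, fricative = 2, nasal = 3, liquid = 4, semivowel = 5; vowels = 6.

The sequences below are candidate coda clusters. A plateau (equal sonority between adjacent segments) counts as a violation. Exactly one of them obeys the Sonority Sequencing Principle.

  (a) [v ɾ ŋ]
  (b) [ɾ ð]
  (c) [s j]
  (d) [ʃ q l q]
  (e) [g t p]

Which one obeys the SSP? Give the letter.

(a) sonority 2-4-3: ill-formed.
(b) sonority 4-2: well-formed.
(c) sonority 2-5: ill-formed.
(d) sonority 2-1-4-1: ill-formed.
(e) sonority 1-1-1: ill-formed.

b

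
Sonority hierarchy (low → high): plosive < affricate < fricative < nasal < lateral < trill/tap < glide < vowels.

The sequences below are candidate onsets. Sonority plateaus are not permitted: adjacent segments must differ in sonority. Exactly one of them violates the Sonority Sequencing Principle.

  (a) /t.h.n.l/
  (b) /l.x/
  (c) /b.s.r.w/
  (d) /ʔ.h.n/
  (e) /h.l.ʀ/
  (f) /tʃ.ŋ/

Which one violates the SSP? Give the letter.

(a) /t.h.n.l/: profile 1-3-4-5 — obeys.
(b) /l.x/: profile 5-3 — violates.
(c) /b.s.r.w/: profile 1-3-6-7 — obeys.
(d) /ʔ.h.n/: profile 1-3-4 — obeys.
(e) /h.l.ʀ/: profile 3-5-6 — obeys.
(f) /tʃ.ŋ/: profile 2-4 — obeys.

b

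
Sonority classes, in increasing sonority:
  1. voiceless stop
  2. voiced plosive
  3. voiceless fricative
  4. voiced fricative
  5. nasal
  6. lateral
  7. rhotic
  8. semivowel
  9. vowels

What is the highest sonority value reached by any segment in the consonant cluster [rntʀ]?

7

/r/: rhotic = 7.
/n/: nasal = 5.
/t/: voiceless stop = 1.
/ʀ/: rhotic = 7.
The maximum is 7.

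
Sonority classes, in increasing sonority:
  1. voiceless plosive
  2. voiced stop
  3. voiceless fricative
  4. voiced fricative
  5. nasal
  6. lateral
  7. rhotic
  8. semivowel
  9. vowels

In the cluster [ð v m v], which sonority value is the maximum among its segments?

5

/ð/: voiced fricative = 4.
/v/: voiced fricative = 4.
/m/: nasal = 5.
/v/: voiced fricative = 4.
The maximum is 5.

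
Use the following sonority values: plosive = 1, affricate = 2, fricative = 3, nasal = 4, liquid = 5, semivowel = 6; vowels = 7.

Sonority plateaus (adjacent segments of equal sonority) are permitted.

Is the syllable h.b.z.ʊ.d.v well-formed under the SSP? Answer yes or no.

Onset: /h/ is a fricative (sonority 3), /b/ is a plosive (sonority 1), /z/ is a fricative (sonority 3); then the nucleus /ʊ/ (sonority 7).
Onset profile 3-1-3-7 — does not rise throughout.
Coda: /d/ is a plosive (sonority 1), /v/ is a fricative (sonority 3).
Coda profile 7-1-3 — does not fall throughout.

no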